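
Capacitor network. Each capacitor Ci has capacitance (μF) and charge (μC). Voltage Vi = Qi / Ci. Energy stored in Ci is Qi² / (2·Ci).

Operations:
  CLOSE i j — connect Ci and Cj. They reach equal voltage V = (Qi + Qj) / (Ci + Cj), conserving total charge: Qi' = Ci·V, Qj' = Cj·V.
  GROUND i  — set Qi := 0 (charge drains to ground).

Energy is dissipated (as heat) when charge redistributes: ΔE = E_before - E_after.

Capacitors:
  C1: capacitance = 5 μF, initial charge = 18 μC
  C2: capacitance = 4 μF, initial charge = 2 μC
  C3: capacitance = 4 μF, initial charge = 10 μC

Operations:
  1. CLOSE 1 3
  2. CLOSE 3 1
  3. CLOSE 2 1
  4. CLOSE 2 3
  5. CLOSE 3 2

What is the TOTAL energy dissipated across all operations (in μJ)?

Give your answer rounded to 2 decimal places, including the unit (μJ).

Answer: 10.27 μJ

Derivation:
Initial: C1(5μF, Q=18μC, V=3.60V), C2(4μF, Q=2μC, V=0.50V), C3(4μF, Q=10μC, V=2.50V)
Op 1: CLOSE 1-3: Q_total=28.00, C_total=9.00, V=3.11; Q1=15.56, Q3=12.44; dissipated=1.344
Op 2: CLOSE 3-1: Q_total=28.00, C_total=9.00, V=3.11; Q3=12.44, Q1=15.56; dissipated=0.000
Op 3: CLOSE 2-1: Q_total=17.56, C_total=9.00, V=1.95; Q2=7.80, Q1=9.75; dissipated=7.575
Op 4: CLOSE 2-3: Q_total=20.25, C_total=8.00, V=2.53; Q2=10.12, Q3=10.12; dissipated=1.347
Op 5: CLOSE 3-2: Q_total=20.25, C_total=8.00, V=2.53; Q3=10.12, Q2=10.12; dissipated=0.000
Total dissipated: 10.267 μJ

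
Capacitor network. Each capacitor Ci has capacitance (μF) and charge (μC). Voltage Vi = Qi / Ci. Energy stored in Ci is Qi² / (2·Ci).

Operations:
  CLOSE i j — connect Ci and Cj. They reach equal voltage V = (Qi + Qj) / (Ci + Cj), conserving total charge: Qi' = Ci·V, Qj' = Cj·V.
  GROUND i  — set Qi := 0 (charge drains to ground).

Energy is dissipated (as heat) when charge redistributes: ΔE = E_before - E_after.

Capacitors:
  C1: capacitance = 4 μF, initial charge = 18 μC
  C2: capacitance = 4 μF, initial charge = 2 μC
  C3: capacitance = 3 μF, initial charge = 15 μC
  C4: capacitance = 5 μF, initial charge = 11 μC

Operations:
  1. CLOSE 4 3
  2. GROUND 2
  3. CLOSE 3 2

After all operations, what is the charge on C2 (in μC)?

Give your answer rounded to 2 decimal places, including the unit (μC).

Answer: 5.57 μC

Derivation:
Initial: C1(4μF, Q=18μC, V=4.50V), C2(4μF, Q=2μC, V=0.50V), C3(3μF, Q=15μC, V=5.00V), C4(5μF, Q=11μC, V=2.20V)
Op 1: CLOSE 4-3: Q_total=26.00, C_total=8.00, V=3.25; Q4=16.25, Q3=9.75; dissipated=7.350
Op 2: GROUND 2: Q2=0; energy lost=0.500
Op 3: CLOSE 3-2: Q_total=9.75, C_total=7.00, V=1.39; Q3=4.18, Q2=5.57; dissipated=9.054
Final charges: Q1=18.00, Q2=5.57, Q3=4.18, Q4=16.25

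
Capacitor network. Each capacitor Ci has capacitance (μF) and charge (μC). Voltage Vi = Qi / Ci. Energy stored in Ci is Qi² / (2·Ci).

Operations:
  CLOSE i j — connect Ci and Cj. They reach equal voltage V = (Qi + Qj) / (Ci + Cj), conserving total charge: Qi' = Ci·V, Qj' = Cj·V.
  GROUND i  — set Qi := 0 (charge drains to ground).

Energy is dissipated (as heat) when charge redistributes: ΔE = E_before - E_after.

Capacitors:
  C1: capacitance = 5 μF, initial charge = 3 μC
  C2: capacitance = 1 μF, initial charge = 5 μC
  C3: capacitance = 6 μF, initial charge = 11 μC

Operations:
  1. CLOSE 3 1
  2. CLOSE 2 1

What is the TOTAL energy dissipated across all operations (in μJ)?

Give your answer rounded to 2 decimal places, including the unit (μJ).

Answer: 7.86 μJ

Derivation:
Initial: C1(5μF, Q=3μC, V=0.60V), C2(1μF, Q=5μC, V=5.00V), C3(6μF, Q=11μC, V=1.83V)
Op 1: CLOSE 3-1: Q_total=14.00, C_total=11.00, V=1.27; Q3=7.64, Q1=6.36; dissipated=2.074
Op 2: CLOSE 2-1: Q_total=11.36, C_total=6.00, V=1.89; Q2=1.89, Q1=9.47; dissipated=5.789
Total dissipated: 7.863 μJ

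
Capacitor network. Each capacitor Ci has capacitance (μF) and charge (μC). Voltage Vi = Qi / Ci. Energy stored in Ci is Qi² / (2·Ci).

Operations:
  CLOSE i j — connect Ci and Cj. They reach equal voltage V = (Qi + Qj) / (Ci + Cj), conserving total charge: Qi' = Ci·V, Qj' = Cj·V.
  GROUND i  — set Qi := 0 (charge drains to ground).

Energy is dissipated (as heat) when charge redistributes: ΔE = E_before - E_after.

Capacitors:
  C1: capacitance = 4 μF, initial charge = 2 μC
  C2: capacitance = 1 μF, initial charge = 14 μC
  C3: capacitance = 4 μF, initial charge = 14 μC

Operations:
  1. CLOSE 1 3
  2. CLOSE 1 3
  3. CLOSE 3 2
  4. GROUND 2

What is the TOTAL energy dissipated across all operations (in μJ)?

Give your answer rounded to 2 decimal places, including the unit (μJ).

Answer: 76.28 μJ

Derivation:
Initial: C1(4μF, Q=2μC, V=0.50V), C2(1μF, Q=14μC, V=14.00V), C3(4μF, Q=14μC, V=3.50V)
Op 1: CLOSE 1-3: Q_total=16.00, C_total=8.00, V=2.00; Q1=8.00, Q3=8.00; dissipated=9.000
Op 2: CLOSE 1-3: Q_total=16.00, C_total=8.00, V=2.00; Q1=8.00, Q3=8.00; dissipated=0.000
Op 3: CLOSE 3-2: Q_total=22.00, C_total=5.00, V=4.40; Q3=17.60, Q2=4.40; dissipated=57.600
Op 4: GROUND 2: Q2=0; energy lost=9.680
Total dissipated: 76.280 μJ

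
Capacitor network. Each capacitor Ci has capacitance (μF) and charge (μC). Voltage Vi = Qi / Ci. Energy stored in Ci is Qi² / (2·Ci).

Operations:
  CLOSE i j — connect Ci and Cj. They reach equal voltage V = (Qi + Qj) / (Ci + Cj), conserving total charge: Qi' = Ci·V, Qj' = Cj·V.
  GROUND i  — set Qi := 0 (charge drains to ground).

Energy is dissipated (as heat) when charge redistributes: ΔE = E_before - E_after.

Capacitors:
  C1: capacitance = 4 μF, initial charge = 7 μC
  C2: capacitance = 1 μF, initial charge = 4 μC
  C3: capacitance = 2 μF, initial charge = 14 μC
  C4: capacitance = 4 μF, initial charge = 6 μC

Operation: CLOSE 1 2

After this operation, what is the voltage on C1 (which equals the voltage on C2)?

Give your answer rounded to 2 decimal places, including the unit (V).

Answer: 2.20 V

Derivation:
Initial: C1(4μF, Q=7μC, V=1.75V), C2(1μF, Q=4μC, V=4.00V), C3(2μF, Q=14μC, V=7.00V), C4(4μF, Q=6μC, V=1.50V)
Op 1: CLOSE 1-2: Q_total=11.00, C_total=5.00, V=2.20; Q1=8.80, Q2=2.20; dissipated=2.025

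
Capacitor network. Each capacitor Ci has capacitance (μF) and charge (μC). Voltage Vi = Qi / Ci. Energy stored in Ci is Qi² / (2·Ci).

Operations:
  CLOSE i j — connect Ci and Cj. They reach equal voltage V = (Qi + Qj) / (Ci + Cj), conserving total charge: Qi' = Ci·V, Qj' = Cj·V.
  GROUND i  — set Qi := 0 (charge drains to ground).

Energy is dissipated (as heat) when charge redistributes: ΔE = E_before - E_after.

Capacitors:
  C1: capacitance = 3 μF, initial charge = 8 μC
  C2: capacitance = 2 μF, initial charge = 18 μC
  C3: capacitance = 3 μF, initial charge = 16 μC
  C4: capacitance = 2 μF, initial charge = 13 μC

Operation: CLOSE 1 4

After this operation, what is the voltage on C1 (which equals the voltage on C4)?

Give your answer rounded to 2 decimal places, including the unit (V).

Initial: C1(3μF, Q=8μC, V=2.67V), C2(2μF, Q=18μC, V=9.00V), C3(3μF, Q=16μC, V=5.33V), C4(2μF, Q=13μC, V=6.50V)
Op 1: CLOSE 1-4: Q_total=21.00, C_total=5.00, V=4.20; Q1=12.60, Q4=8.40; dissipated=8.817

Answer: 4.20 V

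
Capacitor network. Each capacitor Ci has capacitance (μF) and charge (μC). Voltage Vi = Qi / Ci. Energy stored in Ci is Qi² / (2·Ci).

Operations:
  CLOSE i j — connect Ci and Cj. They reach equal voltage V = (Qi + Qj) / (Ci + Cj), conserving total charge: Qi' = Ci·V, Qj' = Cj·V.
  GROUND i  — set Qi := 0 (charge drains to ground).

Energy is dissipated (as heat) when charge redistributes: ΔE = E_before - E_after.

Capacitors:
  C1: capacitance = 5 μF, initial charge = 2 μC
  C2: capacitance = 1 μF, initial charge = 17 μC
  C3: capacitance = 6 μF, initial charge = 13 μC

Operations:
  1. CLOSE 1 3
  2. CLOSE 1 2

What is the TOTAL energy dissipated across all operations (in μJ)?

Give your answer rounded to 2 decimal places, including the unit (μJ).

Initial: C1(5μF, Q=2μC, V=0.40V), C2(1μF, Q=17μC, V=17.00V), C3(6μF, Q=13μC, V=2.17V)
Op 1: CLOSE 1-3: Q_total=15.00, C_total=11.00, V=1.36; Q1=6.82, Q3=8.18; dissipated=4.256
Op 2: CLOSE 1-2: Q_total=23.82, C_total=6.00, V=3.97; Q1=19.85, Q2=3.97; dissipated=101.873
Total dissipated: 106.129 μJ

Answer: 106.13 μJ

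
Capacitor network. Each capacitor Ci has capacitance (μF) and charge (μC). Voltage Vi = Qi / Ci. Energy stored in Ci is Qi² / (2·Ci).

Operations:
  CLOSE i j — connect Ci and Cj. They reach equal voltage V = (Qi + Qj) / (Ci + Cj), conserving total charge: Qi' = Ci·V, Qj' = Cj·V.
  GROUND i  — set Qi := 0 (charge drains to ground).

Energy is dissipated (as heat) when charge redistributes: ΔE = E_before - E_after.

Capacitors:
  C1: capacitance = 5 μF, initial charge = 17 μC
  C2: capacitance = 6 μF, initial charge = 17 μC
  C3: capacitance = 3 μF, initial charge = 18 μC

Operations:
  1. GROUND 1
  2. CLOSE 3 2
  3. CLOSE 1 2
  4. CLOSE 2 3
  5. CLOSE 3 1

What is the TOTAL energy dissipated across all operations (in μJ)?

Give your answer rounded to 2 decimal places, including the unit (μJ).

Answer: 63.00 μJ

Derivation:
Initial: C1(5μF, Q=17μC, V=3.40V), C2(6μF, Q=17μC, V=2.83V), C3(3μF, Q=18μC, V=6.00V)
Op 1: GROUND 1: Q1=0; energy lost=28.900
Op 2: CLOSE 3-2: Q_total=35.00, C_total=9.00, V=3.89; Q3=11.67, Q2=23.33; dissipated=10.028
Op 3: CLOSE 1-2: Q_total=23.33, C_total=11.00, V=2.12; Q1=10.61, Q2=12.73; dissipated=20.623
Op 4: CLOSE 2-3: Q_total=24.39, C_total=9.00, V=2.71; Q2=16.26, Q3=8.13; dissipated=3.125
Op 5: CLOSE 3-1: Q_total=18.74, C_total=8.00, V=2.34; Q3=7.03, Q1=11.71; dissipated=0.325
Total dissipated: 63.001 μJ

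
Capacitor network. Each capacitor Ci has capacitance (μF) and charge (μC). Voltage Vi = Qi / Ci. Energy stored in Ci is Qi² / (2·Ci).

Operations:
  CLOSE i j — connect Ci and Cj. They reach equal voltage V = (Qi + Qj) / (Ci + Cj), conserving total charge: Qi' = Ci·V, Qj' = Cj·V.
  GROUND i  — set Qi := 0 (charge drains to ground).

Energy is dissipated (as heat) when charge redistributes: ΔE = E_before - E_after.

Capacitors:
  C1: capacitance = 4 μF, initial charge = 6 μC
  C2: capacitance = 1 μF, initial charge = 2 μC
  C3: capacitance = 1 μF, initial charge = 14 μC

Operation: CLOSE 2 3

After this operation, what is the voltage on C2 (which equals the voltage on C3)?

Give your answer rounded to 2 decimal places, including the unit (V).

Answer: 8.00 V

Derivation:
Initial: C1(4μF, Q=6μC, V=1.50V), C2(1μF, Q=2μC, V=2.00V), C3(1μF, Q=14μC, V=14.00V)
Op 1: CLOSE 2-3: Q_total=16.00, C_total=2.00, V=8.00; Q2=8.00, Q3=8.00; dissipated=36.000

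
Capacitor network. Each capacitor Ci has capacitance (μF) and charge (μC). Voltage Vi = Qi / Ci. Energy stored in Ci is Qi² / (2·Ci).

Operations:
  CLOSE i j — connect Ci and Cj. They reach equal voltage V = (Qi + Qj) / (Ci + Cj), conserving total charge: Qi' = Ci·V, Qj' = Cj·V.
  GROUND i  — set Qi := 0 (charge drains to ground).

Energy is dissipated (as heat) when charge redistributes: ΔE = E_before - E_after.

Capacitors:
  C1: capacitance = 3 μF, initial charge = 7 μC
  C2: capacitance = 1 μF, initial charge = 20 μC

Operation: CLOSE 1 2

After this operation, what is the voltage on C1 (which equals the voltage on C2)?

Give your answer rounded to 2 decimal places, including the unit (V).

Answer: 6.75 V

Derivation:
Initial: C1(3μF, Q=7μC, V=2.33V), C2(1μF, Q=20μC, V=20.00V)
Op 1: CLOSE 1-2: Q_total=27.00, C_total=4.00, V=6.75; Q1=20.25, Q2=6.75; dissipated=117.042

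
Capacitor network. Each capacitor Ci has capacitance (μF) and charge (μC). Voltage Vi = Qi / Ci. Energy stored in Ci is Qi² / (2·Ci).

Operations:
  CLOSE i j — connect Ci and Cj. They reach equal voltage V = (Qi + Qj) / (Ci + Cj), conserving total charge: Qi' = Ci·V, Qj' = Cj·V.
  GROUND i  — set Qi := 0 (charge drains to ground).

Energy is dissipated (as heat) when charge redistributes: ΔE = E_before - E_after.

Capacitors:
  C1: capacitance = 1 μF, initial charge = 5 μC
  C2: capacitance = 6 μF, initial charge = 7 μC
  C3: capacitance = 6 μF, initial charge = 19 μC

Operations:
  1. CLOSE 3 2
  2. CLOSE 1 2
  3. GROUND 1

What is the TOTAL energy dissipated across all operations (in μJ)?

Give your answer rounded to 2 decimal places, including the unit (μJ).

Answer: 12.75 μJ

Derivation:
Initial: C1(1μF, Q=5μC, V=5.00V), C2(6μF, Q=7μC, V=1.17V), C3(6μF, Q=19μC, V=3.17V)
Op 1: CLOSE 3-2: Q_total=26.00, C_total=12.00, V=2.17; Q3=13.00, Q2=13.00; dissipated=6.000
Op 2: CLOSE 1-2: Q_total=18.00, C_total=7.00, V=2.57; Q1=2.57, Q2=15.43; dissipated=3.440
Op 3: GROUND 1: Q1=0; energy lost=3.306
Total dissipated: 12.747 μJ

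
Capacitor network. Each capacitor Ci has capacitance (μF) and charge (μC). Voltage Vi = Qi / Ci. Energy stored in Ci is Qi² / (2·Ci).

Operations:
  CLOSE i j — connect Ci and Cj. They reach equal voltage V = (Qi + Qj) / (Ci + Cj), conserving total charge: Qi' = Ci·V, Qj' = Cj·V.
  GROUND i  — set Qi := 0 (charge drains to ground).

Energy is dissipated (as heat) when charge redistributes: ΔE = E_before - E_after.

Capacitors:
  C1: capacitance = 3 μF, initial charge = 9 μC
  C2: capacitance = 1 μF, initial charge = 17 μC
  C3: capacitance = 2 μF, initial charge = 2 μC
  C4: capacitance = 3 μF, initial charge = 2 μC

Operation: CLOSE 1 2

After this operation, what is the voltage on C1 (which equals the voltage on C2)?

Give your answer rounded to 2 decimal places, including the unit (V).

Answer: 6.50 V

Derivation:
Initial: C1(3μF, Q=9μC, V=3.00V), C2(1μF, Q=17μC, V=17.00V), C3(2μF, Q=2μC, V=1.00V), C4(3μF, Q=2μC, V=0.67V)
Op 1: CLOSE 1-2: Q_total=26.00, C_total=4.00, V=6.50; Q1=19.50, Q2=6.50; dissipated=73.500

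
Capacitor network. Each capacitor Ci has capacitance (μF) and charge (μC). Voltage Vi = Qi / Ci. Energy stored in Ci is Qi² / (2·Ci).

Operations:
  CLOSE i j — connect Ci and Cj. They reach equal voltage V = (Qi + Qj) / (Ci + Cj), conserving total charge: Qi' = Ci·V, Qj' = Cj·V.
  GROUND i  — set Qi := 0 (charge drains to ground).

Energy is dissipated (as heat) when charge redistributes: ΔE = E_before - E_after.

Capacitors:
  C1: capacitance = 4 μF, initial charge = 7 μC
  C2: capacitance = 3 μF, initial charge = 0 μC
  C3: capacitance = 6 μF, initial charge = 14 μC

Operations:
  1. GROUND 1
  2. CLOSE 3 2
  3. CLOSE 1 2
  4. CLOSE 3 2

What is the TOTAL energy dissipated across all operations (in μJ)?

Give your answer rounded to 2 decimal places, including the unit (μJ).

Answer: 14.43 μJ

Derivation:
Initial: C1(4μF, Q=7μC, V=1.75V), C2(3μF, Q=0μC, V=0.00V), C3(6μF, Q=14μC, V=2.33V)
Op 1: GROUND 1: Q1=0; energy lost=6.125
Op 2: CLOSE 3-2: Q_total=14.00, C_total=9.00, V=1.56; Q3=9.33, Q2=4.67; dissipated=5.444
Op 3: CLOSE 1-2: Q_total=4.67, C_total=7.00, V=0.67; Q1=2.67, Q2=2.00; dissipated=2.074
Op 4: CLOSE 3-2: Q_total=11.33, C_total=9.00, V=1.26; Q3=7.56, Q2=3.78; dissipated=0.790
Total dissipated: 14.434 μJ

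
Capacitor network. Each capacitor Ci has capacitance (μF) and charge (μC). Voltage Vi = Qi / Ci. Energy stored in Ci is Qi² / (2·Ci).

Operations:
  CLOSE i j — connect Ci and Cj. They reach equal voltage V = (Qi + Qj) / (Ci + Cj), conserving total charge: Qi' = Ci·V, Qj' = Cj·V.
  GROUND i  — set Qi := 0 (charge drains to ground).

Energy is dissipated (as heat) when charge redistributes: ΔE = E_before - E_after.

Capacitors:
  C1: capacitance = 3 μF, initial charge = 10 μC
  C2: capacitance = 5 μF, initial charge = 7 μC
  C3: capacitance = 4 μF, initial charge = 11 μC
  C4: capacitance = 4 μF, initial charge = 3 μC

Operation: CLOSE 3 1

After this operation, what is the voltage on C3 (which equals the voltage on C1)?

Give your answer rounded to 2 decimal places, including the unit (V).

Initial: C1(3μF, Q=10μC, V=3.33V), C2(5μF, Q=7μC, V=1.40V), C3(4μF, Q=11μC, V=2.75V), C4(4μF, Q=3μC, V=0.75V)
Op 1: CLOSE 3-1: Q_total=21.00, C_total=7.00, V=3.00; Q3=12.00, Q1=9.00; dissipated=0.292

Answer: 3.00 V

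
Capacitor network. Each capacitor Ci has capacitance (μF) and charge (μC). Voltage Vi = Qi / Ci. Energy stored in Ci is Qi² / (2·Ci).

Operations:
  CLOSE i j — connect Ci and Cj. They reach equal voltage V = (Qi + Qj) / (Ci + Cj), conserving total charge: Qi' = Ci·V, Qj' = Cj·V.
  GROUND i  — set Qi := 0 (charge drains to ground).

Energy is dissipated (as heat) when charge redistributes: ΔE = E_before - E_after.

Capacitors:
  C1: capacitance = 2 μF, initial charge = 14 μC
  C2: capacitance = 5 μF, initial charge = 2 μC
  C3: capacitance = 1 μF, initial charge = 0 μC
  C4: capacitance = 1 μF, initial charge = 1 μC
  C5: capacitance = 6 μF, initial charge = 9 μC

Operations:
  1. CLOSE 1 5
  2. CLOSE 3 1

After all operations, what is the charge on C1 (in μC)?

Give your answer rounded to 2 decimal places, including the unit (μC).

Initial: C1(2μF, Q=14μC, V=7.00V), C2(5μF, Q=2μC, V=0.40V), C3(1μF, Q=0μC, V=0.00V), C4(1μF, Q=1μC, V=1.00V), C5(6μF, Q=9μC, V=1.50V)
Op 1: CLOSE 1-5: Q_total=23.00, C_total=8.00, V=2.88; Q1=5.75, Q5=17.25; dissipated=22.688
Op 2: CLOSE 3-1: Q_total=5.75, C_total=3.00, V=1.92; Q3=1.92, Q1=3.83; dissipated=2.755
Final charges: Q1=3.83, Q2=2.00, Q3=1.92, Q4=1.00, Q5=17.25

Answer: 3.83 μC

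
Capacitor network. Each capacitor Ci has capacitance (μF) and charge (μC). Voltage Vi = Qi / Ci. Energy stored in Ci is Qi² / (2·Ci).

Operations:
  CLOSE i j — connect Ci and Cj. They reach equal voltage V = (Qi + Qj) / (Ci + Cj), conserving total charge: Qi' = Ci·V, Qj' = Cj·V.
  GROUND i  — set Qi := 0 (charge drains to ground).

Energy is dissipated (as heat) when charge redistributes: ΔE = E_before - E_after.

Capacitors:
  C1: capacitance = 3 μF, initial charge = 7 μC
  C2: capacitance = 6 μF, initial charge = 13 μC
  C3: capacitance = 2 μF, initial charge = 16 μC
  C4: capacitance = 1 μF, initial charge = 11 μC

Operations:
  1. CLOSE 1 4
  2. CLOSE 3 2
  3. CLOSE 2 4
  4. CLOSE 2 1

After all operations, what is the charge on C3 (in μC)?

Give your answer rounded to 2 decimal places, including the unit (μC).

Initial: C1(3μF, Q=7μC, V=2.33V), C2(6μF, Q=13μC, V=2.17V), C3(2μF, Q=16μC, V=8.00V), C4(1μF, Q=11μC, V=11.00V)
Op 1: CLOSE 1-4: Q_total=18.00, C_total=4.00, V=4.50; Q1=13.50, Q4=4.50; dissipated=28.167
Op 2: CLOSE 3-2: Q_total=29.00, C_total=8.00, V=3.62; Q3=7.25, Q2=21.75; dissipated=25.521
Op 3: CLOSE 2-4: Q_total=26.25, C_total=7.00, V=3.75; Q2=22.50, Q4=3.75; dissipated=0.328
Op 4: CLOSE 2-1: Q_total=36.00, C_total=9.00, V=4.00; Q2=24.00, Q1=12.00; dissipated=0.562
Final charges: Q1=12.00, Q2=24.00, Q3=7.25, Q4=3.75

Answer: 7.25 μC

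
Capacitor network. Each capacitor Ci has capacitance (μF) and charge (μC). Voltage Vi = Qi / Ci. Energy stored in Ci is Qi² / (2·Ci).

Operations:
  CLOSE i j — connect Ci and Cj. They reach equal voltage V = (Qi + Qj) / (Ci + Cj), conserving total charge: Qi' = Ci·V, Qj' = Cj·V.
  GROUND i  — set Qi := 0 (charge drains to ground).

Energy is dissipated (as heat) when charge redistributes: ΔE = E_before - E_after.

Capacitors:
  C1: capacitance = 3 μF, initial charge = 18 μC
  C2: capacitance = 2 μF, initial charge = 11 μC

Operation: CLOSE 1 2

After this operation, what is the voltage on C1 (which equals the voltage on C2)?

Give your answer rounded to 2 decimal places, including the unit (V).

Answer: 5.80 V

Derivation:
Initial: C1(3μF, Q=18μC, V=6.00V), C2(2μF, Q=11μC, V=5.50V)
Op 1: CLOSE 1-2: Q_total=29.00, C_total=5.00, V=5.80; Q1=17.40, Q2=11.60; dissipated=0.150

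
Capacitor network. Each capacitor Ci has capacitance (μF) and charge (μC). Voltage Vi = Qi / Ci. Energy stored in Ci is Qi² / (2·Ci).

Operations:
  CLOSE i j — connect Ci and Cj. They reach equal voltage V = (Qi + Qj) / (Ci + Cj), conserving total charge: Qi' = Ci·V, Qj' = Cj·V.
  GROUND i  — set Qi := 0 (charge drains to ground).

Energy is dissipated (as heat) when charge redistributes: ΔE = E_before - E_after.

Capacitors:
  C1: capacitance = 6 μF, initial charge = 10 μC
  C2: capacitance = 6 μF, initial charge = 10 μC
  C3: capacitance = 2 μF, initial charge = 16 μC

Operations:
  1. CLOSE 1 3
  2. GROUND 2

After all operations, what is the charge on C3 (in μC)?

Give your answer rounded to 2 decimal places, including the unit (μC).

Initial: C1(6μF, Q=10μC, V=1.67V), C2(6μF, Q=10μC, V=1.67V), C3(2μF, Q=16μC, V=8.00V)
Op 1: CLOSE 1-3: Q_total=26.00, C_total=8.00, V=3.25; Q1=19.50, Q3=6.50; dissipated=30.083
Op 2: GROUND 2: Q2=0; energy lost=8.333
Final charges: Q1=19.50, Q2=0.00, Q3=6.50

Answer: 6.50 μC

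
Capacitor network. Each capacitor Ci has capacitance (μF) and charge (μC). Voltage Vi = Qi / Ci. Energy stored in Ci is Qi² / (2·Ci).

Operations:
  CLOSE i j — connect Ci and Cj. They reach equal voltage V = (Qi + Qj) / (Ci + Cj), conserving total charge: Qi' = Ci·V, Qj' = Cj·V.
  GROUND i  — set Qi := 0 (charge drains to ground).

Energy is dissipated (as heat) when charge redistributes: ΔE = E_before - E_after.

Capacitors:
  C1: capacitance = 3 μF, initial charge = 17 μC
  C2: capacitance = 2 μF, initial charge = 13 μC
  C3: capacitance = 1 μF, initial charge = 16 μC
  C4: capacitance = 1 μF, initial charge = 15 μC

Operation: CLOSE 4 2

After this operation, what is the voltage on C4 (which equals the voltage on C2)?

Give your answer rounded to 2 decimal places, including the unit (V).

Initial: C1(3μF, Q=17μC, V=5.67V), C2(2μF, Q=13μC, V=6.50V), C3(1μF, Q=16μC, V=16.00V), C4(1μF, Q=15μC, V=15.00V)
Op 1: CLOSE 4-2: Q_total=28.00, C_total=3.00, V=9.33; Q4=9.33, Q2=18.67; dissipated=24.083

Answer: 9.33 V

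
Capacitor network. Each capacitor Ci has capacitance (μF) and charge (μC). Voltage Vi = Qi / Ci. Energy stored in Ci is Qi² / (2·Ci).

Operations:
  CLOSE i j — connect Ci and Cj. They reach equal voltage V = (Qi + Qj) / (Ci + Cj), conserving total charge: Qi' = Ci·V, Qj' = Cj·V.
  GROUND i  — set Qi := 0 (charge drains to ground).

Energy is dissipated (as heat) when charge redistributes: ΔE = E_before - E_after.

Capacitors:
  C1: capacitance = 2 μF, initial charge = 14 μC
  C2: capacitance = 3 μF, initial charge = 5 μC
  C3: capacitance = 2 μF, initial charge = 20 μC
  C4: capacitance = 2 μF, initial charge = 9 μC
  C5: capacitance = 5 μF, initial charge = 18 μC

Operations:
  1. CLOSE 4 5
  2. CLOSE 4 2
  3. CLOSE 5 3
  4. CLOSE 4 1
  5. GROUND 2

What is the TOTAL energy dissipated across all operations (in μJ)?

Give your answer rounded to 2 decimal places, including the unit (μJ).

Initial: C1(2μF, Q=14μC, V=7.00V), C2(3μF, Q=5μC, V=1.67V), C3(2μF, Q=20μC, V=10.00V), C4(2μF, Q=9μC, V=4.50V), C5(5μF, Q=18μC, V=3.60V)
Op 1: CLOSE 4-5: Q_total=27.00, C_total=7.00, V=3.86; Q4=7.71, Q5=19.29; dissipated=0.579
Op 2: CLOSE 4-2: Q_total=12.71, C_total=5.00, V=2.54; Q4=5.09, Q2=7.63; dissipated=2.879
Op 3: CLOSE 5-3: Q_total=39.29, C_total=7.00, V=5.61; Q5=28.06, Q3=11.22; dissipated=26.953
Op 4: CLOSE 4-1: Q_total=19.09, C_total=4.00, V=4.77; Q4=9.54, Q1=9.54; dissipated=9.933
Op 5: GROUND 2: Q2=0; energy lost=9.699
Total dissipated: 50.043 μJ

Answer: 50.04 μJ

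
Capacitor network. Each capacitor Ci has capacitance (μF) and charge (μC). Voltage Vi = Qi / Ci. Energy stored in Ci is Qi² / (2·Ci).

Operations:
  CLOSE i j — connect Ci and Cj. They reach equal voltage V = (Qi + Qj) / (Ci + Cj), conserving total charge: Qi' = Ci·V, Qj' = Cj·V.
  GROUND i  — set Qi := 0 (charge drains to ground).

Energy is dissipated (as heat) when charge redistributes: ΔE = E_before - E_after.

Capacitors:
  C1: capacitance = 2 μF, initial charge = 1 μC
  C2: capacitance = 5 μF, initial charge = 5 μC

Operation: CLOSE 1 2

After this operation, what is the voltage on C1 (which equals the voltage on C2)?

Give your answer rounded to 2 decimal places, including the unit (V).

Answer: 0.86 V

Derivation:
Initial: C1(2μF, Q=1μC, V=0.50V), C2(5μF, Q=5μC, V=1.00V)
Op 1: CLOSE 1-2: Q_total=6.00, C_total=7.00, V=0.86; Q1=1.71, Q2=4.29; dissipated=0.179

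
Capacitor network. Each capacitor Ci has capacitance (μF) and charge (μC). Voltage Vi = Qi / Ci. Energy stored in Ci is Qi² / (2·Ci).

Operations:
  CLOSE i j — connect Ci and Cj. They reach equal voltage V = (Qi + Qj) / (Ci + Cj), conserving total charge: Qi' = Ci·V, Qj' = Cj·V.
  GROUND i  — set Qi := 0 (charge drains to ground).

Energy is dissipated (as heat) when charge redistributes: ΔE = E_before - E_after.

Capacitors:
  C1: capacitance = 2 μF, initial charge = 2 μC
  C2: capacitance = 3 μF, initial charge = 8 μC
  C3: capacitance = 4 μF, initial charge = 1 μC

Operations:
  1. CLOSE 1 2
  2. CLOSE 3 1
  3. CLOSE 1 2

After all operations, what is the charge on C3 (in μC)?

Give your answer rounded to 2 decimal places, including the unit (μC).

Initial: C1(2μF, Q=2μC, V=1.00V), C2(3μF, Q=8μC, V=2.67V), C3(4μF, Q=1μC, V=0.25V)
Op 1: CLOSE 1-2: Q_total=10.00, C_total=5.00, V=2.00; Q1=4.00, Q2=6.00; dissipated=1.667
Op 2: CLOSE 3-1: Q_total=5.00, C_total=6.00, V=0.83; Q3=3.33, Q1=1.67; dissipated=2.042
Op 3: CLOSE 1-2: Q_total=7.67, C_total=5.00, V=1.53; Q1=3.07, Q2=4.60; dissipated=0.817
Final charges: Q1=3.07, Q2=4.60, Q3=3.33

Answer: 3.33 μC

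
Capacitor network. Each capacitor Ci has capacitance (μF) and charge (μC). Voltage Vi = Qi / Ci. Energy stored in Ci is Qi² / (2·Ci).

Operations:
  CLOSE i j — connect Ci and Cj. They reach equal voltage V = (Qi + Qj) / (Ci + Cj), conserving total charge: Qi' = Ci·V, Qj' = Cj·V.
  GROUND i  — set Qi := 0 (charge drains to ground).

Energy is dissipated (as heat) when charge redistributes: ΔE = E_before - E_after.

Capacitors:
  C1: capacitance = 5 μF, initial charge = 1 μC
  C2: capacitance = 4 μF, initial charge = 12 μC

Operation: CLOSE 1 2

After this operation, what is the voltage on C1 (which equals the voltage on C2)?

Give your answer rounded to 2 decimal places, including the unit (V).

Answer: 1.44 V

Derivation:
Initial: C1(5μF, Q=1μC, V=0.20V), C2(4μF, Q=12μC, V=3.00V)
Op 1: CLOSE 1-2: Q_total=13.00, C_total=9.00, V=1.44; Q1=7.22, Q2=5.78; dissipated=8.711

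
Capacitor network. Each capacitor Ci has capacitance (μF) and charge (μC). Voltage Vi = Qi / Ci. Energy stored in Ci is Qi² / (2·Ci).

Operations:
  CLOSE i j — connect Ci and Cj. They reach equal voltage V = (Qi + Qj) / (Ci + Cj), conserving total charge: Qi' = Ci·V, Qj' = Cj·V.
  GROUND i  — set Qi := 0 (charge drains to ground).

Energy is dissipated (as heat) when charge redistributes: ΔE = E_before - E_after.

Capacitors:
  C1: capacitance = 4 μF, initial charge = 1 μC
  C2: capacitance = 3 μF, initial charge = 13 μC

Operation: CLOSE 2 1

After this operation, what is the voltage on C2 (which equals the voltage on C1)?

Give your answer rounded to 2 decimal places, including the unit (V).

Initial: C1(4μF, Q=1μC, V=0.25V), C2(3μF, Q=13μC, V=4.33V)
Op 1: CLOSE 2-1: Q_total=14.00, C_total=7.00, V=2.00; Q2=6.00, Q1=8.00; dissipated=14.292

Answer: 2.00 V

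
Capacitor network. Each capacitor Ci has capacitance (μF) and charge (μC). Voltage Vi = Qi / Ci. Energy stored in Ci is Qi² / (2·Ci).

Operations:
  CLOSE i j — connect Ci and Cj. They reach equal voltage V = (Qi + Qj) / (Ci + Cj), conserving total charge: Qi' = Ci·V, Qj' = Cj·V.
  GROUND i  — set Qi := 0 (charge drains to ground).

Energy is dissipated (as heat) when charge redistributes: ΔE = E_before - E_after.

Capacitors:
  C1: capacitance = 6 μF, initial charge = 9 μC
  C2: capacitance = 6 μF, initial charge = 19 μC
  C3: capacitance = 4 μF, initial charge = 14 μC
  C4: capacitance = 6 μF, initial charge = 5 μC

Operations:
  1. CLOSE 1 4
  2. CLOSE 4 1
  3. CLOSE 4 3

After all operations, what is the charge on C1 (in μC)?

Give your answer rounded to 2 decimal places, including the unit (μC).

Initial: C1(6μF, Q=9μC, V=1.50V), C2(6μF, Q=19μC, V=3.17V), C3(4μF, Q=14μC, V=3.50V), C4(6μF, Q=5μC, V=0.83V)
Op 1: CLOSE 1-4: Q_total=14.00, C_total=12.00, V=1.17; Q1=7.00, Q4=7.00; dissipated=0.667
Op 2: CLOSE 4-1: Q_total=14.00, C_total=12.00, V=1.17; Q4=7.00, Q1=7.00; dissipated=0.000
Op 3: CLOSE 4-3: Q_total=21.00, C_total=10.00, V=2.10; Q4=12.60, Q3=8.40; dissipated=6.533
Final charges: Q1=7.00, Q2=19.00, Q3=8.40, Q4=12.60

Answer: 7.00 μC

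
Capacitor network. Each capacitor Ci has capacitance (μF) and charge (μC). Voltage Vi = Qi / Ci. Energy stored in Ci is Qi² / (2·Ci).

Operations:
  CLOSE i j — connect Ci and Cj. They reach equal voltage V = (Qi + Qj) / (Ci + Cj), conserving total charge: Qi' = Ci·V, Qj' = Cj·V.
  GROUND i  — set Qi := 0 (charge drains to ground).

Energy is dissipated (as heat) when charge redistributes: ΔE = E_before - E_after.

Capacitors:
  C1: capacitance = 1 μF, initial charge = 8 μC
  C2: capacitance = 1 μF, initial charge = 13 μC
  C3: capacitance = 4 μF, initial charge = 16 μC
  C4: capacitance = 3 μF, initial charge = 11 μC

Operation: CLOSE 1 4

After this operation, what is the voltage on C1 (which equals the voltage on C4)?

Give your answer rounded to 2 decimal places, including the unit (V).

Initial: C1(1μF, Q=8μC, V=8.00V), C2(1μF, Q=13μC, V=13.00V), C3(4μF, Q=16μC, V=4.00V), C4(3μF, Q=11μC, V=3.67V)
Op 1: CLOSE 1-4: Q_total=19.00, C_total=4.00, V=4.75; Q1=4.75, Q4=14.25; dissipated=7.042

Answer: 4.75 V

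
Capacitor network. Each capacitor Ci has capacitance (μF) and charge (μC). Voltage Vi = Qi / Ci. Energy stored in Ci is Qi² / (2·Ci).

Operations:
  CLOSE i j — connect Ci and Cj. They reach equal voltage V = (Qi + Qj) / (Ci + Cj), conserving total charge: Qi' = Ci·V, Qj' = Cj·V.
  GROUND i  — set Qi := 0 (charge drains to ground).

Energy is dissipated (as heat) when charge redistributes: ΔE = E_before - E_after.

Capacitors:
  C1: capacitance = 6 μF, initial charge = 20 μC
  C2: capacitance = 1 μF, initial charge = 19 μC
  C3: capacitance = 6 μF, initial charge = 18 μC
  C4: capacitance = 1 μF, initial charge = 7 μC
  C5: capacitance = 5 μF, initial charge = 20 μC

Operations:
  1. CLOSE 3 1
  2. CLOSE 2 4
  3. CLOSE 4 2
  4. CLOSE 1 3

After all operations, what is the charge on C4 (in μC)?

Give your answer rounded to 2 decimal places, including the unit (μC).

Answer: 13.00 μC

Derivation:
Initial: C1(6μF, Q=20μC, V=3.33V), C2(1μF, Q=19μC, V=19.00V), C3(6μF, Q=18μC, V=3.00V), C4(1μF, Q=7μC, V=7.00V), C5(5μF, Q=20μC, V=4.00V)
Op 1: CLOSE 3-1: Q_total=38.00, C_total=12.00, V=3.17; Q3=19.00, Q1=19.00; dissipated=0.167
Op 2: CLOSE 2-4: Q_total=26.00, C_total=2.00, V=13.00; Q2=13.00, Q4=13.00; dissipated=36.000
Op 3: CLOSE 4-2: Q_total=26.00, C_total=2.00, V=13.00; Q4=13.00, Q2=13.00; dissipated=0.000
Op 4: CLOSE 1-3: Q_total=38.00, C_total=12.00, V=3.17; Q1=19.00, Q3=19.00; dissipated=0.000
Final charges: Q1=19.00, Q2=13.00, Q3=19.00, Q4=13.00, Q5=20.00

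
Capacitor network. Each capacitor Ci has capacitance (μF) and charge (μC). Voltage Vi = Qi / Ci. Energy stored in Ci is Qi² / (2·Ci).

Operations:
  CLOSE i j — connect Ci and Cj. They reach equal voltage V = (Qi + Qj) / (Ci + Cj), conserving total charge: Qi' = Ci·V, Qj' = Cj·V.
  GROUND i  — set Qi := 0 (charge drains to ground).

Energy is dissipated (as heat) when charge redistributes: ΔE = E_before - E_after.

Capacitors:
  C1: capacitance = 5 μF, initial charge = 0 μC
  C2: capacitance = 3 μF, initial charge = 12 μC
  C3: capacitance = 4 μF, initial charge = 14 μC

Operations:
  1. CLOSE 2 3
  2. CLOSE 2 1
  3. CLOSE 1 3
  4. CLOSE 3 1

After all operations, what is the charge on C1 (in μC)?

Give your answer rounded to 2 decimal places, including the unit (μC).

Answer: 12.12 μC

Derivation:
Initial: C1(5μF, Q=0μC, V=0.00V), C2(3μF, Q=12μC, V=4.00V), C3(4μF, Q=14μC, V=3.50V)
Op 1: CLOSE 2-3: Q_total=26.00, C_total=7.00, V=3.71; Q2=11.14, Q3=14.86; dissipated=0.214
Op 2: CLOSE 2-1: Q_total=11.14, C_total=8.00, V=1.39; Q2=4.18, Q1=6.96; dissipated=12.934
Op 3: CLOSE 1-3: Q_total=21.82, C_total=9.00, V=2.42; Q1=12.12, Q3=9.70; dissipated=5.988
Op 4: CLOSE 3-1: Q_total=21.82, C_total=9.00, V=2.42; Q3=9.70, Q1=12.12; dissipated=0.000
Final charges: Q1=12.12, Q2=4.18, Q3=9.70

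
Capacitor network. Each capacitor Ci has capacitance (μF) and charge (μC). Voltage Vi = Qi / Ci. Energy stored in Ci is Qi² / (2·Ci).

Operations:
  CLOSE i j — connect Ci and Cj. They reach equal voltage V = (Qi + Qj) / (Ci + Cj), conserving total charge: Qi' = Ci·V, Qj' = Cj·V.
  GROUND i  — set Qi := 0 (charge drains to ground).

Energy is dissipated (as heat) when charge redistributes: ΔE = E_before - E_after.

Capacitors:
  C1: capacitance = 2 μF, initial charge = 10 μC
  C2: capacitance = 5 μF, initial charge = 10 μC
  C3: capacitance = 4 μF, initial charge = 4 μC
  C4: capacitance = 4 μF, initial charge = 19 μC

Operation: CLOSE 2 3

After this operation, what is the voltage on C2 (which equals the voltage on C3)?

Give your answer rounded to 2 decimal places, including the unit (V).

Initial: C1(2μF, Q=10μC, V=5.00V), C2(5μF, Q=10μC, V=2.00V), C3(4μF, Q=4μC, V=1.00V), C4(4μF, Q=19μC, V=4.75V)
Op 1: CLOSE 2-3: Q_total=14.00, C_total=9.00, V=1.56; Q2=7.78, Q3=6.22; dissipated=1.111

Answer: 1.56 V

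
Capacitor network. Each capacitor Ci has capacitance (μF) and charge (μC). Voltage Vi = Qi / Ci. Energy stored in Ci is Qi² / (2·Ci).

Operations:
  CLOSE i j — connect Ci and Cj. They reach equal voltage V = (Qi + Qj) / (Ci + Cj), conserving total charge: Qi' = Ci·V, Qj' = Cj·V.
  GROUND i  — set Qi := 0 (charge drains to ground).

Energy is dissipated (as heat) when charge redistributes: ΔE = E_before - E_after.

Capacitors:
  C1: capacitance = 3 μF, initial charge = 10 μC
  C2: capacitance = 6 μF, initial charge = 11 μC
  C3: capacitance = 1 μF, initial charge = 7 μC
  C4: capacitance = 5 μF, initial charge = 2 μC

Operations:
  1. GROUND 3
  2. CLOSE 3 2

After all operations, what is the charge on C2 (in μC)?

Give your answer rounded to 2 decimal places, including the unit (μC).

Initial: C1(3μF, Q=10μC, V=3.33V), C2(6μF, Q=11μC, V=1.83V), C3(1μF, Q=7μC, V=7.00V), C4(5μF, Q=2μC, V=0.40V)
Op 1: GROUND 3: Q3=0; energy lost=24.500
Op 2: CLOSE 3-2: Q_total=11.00, C_total=7.00, V=1.57; Q3=1.57, Q2=9.43; dissipated=1.440
Final charges: Q1=10.00, Q2=9.43, Q3=1.57, Q4=2.00

Answer: 9.43 μC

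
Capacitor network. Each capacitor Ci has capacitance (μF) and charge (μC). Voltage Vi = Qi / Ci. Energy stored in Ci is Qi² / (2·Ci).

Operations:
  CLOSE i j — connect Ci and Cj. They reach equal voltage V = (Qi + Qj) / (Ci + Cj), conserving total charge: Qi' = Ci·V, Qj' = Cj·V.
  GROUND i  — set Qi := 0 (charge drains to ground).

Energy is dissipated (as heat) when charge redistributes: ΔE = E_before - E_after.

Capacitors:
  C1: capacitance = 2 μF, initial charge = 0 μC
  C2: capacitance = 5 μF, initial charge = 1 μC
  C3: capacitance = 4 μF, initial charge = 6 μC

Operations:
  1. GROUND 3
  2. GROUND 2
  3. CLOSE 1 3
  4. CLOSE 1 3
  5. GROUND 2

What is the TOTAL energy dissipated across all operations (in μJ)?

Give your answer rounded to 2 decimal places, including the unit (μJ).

Answer: 4.60 μJ

Derivation:
Initial: C1(2μF, Q=0μC, V=0.00V), C2(5μF, Q=1μC, V=0.20V), C3(4μF, Q=6μC, V=1.50V)
Op 1: GROUND 3: Q3=0; energy lost=4.500
Op 2: GROUND 2: Q2=0; energy lost=0.100
Op 3: CLOSE 1-3: Q_total=0.00, C_total=6.00, V=0.00; Q1=0.00, Q3=0.00; dissipated=0.000
Op 4: CLOSE 1-3: Q_total=0.00, C_total=6.00, V=0.00; Q1=0.00, Q3=0.00; dissipated=0.000
Op 5: GROUND 2: Q2=0; energy lost=0.000
Total dissipated: 4.600 μJ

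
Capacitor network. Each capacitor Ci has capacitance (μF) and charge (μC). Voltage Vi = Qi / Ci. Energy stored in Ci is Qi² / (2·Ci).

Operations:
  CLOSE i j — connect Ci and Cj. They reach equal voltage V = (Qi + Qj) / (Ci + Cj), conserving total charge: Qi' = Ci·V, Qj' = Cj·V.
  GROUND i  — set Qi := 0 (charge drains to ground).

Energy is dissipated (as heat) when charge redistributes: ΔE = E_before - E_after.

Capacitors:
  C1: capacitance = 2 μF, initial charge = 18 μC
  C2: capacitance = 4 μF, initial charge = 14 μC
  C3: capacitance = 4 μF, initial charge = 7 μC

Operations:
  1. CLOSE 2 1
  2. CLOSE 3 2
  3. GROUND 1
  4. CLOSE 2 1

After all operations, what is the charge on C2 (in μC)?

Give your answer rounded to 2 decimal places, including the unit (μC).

Initial: C1(2μF, Q=18μC, V=9.00V), C2(4μF, Q=14μC, V=3.50V), C3(4μF, Q=7μC, V=1.75V)
Op 1: CLOSE 2-1: Q_total=32.00, C_total=6.00, V=5.33; Q2=21.33, Q1=10.67; dissipated=20.167
Op 2: CLOSE 3-2: Q_total=28.33, C_total=8.00, V=3.54; Q3=14.17, Q2=14.17; dissipated=12.840
Op 3: GROUND 1: Q1=0; energy lost=28.444
Op 4: CLOSE 2-1: Q_total=14.17, C_total=6.00, V=2.36; Q2=9.44, Q1=4.72; dissipated=8.362
Final charges: Q1=4.72, Q2=9.44, Q3=14.17

Answer: 9.44 μC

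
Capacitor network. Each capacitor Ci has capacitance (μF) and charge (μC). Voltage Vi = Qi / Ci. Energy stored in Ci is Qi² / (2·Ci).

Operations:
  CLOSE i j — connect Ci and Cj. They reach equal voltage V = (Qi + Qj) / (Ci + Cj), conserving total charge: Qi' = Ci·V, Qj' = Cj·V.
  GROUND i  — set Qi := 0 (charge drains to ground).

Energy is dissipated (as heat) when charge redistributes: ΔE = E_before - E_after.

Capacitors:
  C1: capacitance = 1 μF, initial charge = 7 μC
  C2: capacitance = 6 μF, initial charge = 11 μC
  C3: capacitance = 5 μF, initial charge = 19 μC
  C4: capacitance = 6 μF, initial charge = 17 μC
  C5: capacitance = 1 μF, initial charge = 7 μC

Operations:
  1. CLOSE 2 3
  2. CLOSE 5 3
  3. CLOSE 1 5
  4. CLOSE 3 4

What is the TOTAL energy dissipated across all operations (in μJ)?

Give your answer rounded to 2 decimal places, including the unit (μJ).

Answer: 16.55 μJ

Derivation:
Initial: C1(1μF, Q=7μC, V=7.00V), C2(6μF, Q=11μC, V=1.83V), C3(5μF, Q=19μC, V=3.80V), C4(6μF, Q=17μC, V=2.83V), C5(1μF, Q=7μC, V=7.00V)
Op 1: CLOSE 2-3: Q_total=30.00, C_total=11.00, V=2.73; Q2=16.36, Q3=13.64; dissipated=5.274
Op 2: CLOSE 5-3: Q_total=20.64, C_total=6.00, V=3.44; Q5=3.44, Q3=17.20; dissipated=7.607
Op 3: CLOSE 1-5: Q_total=10.44, C_total=2.00, V=5.22; Q1=5.22, Q5=5.22; dissipated=3.169
Op 4: CLOSE 3-4: Q_total=34.20, C_total=11.00, V=3.11; Q3=15.54, Q4=18.65; dissipated=0.501
Total dissipated: 16.551 μJ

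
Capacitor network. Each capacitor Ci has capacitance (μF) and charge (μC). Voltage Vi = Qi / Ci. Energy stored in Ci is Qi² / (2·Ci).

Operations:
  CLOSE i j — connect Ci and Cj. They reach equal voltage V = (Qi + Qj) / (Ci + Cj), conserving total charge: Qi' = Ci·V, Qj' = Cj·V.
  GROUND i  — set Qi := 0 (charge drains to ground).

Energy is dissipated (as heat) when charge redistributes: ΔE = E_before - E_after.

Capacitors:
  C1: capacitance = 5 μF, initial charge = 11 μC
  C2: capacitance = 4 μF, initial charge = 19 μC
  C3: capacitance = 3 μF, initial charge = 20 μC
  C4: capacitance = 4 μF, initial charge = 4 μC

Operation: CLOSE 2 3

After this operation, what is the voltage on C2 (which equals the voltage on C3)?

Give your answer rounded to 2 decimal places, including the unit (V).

Answer: 5.57 V

Derivation:
Initial: C1(5μF, Q=11μC, V=2.20V), C2(4μF, Q=19μC, V=4.75V), C3(3μF, Q=20μC, V=6.67V), C4(4μF, Q=4μC, V=1.00V)
Op 1: CLOSE 2-3: Q_total=39.00, C_total=7.00, V=5.57; Q2=22.29, Q3=16.71; dissipated=3.149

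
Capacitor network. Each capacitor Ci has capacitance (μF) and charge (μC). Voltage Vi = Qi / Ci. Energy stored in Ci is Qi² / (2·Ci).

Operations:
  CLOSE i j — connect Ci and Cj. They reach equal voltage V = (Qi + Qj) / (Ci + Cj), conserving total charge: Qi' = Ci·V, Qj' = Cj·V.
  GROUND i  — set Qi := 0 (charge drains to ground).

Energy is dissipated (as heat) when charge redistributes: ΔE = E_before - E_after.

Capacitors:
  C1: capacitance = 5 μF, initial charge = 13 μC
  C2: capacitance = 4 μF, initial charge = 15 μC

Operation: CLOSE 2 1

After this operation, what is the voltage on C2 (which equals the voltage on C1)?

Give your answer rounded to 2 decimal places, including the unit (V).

Answer: 3.11 V

Derivation:
Initial: C1(5μF, Q=13μC, V=2.60V), C2(4μF, Q=15μC, V=3.75V)
Op 1: CLOSE 2-1: Q_total=28.00, C_total=9.00, V=3.11; Q2=12.44, Q1=15.56; dissipated=1.469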